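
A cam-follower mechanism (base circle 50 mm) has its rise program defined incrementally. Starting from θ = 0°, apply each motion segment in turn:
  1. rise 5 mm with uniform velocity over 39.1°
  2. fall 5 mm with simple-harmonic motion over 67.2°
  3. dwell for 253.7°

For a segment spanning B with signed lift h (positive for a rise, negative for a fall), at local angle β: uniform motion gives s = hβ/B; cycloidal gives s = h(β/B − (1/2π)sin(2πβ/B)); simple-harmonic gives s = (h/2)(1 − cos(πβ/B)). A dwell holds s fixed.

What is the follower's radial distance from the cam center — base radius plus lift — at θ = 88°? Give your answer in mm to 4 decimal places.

seg 1 [0°–39.1°] uniform, h=5: full span → s += 5 → s = 5.0000
seg 2 [39.1°–106.3°] simple-harmonic, h=-5: θ=88° here. β=48.9, B=67.2. -5/2·(1 − cos(π·0.7277)) = -4.1396 → s = 0.8604
radial distance = base radius + s = 50 + 0.8604 = 50.8604

50.8604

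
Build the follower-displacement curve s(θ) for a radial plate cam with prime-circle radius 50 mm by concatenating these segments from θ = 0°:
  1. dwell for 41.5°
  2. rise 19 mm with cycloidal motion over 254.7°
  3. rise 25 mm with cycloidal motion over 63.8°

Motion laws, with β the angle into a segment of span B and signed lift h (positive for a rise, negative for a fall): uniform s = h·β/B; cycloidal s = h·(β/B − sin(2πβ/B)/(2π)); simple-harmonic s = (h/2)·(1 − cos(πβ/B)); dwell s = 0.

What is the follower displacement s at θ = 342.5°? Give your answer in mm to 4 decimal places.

seg 1 [0°–41.5°] dwell: s stays 0.0000
seg 2 [41.5°–296.2°] cycloidal, h=19: full span → s += 19 → s = 19.0000
seg 3 [296.2°–360°] cycloidal, h=25: θ=342.5° here. β=46.3, B=63.8. 25·(0.7257 − sin(2π·0.7257)/(2π)) = 22.0752 → s = 41.0752

41.0752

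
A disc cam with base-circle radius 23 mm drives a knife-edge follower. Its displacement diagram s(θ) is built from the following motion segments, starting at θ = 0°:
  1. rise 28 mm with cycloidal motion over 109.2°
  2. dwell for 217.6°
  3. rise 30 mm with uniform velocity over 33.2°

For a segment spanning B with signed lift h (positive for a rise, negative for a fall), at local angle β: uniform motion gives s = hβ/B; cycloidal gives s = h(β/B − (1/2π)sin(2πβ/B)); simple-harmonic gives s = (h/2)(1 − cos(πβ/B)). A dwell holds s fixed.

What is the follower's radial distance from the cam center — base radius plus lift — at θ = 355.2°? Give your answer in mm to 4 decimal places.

seg 1 [0°–109.2°] cycloidal, h=28: full span → s += 28 → s = 28.0000
seg 2 [109.2°–326.8°] dwell: s stays 28.0000
seg 3 [326.8°–360°] uniform, h=30: θ=355.2° here. β=28.4, B=33.2. 30·28.4/33.2 = 25.6627 → s = 53.6627
radial distance = base radius + s = 23 + 53.6627 = 76.6627

76.6627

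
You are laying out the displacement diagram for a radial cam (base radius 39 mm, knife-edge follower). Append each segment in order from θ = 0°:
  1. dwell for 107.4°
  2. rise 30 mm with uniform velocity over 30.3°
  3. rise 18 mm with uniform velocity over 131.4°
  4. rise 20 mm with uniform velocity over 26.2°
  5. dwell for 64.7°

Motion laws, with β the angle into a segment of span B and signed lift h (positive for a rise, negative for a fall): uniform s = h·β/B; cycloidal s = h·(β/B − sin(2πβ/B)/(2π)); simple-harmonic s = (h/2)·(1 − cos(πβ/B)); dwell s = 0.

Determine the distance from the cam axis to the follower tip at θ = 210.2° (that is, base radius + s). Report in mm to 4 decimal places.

seg 1 [0°–107.4°] dwell: s stays 0.0000
seg 2 [107.4°–137.7°] uniform, h=30: full span → s += 30 → s = 30.0000
seg 3 [137.7°–269.1°] uniform, h=18: θ=210.2° here. β=72.5, B=131.4. 18·72.5/131.4 = 9.9315 → s = 39.9315
radial distance = base radius + s = 39 + 39.9315 = 78.9315

78.9315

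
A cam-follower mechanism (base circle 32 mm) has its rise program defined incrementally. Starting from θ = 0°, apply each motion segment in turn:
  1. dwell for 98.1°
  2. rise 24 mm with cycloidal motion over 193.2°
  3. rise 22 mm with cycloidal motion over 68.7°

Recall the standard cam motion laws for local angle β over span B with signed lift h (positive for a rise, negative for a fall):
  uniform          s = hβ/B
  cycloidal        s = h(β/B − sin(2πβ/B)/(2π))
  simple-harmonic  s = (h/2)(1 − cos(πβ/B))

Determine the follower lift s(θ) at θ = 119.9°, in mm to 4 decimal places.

seg 1 [0°–98.1°] dwell: s stays 0.0000
seg 2 [98.1°–291.3°] cycloidal, h=24: θ=119.9° here. β=21.8, B=193.2. 24·(0.1128 − sin(2π·0.1128)/(2π)) = 0.2212 → s = 0.2212

0.2212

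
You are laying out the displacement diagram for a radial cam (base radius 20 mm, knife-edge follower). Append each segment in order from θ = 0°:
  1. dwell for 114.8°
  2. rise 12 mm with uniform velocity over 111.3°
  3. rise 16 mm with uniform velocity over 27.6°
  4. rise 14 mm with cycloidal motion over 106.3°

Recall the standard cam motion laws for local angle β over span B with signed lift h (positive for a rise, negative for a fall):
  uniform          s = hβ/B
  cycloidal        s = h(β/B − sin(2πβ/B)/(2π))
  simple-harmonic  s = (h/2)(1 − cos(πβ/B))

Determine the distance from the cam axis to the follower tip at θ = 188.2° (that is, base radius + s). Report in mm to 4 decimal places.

seg 1 [0°–114.8°] dwell: s stays 0.0000
seg 2 [114.8°–226.1°] uniform, h=12: θ=188.2° here. β=73.4, B=111.3. 12·73.4/111.3 = 7.9137 → s = 7.9137
radial distance = base radius + s = 20 + 7.9137 = 27.9137

27.9137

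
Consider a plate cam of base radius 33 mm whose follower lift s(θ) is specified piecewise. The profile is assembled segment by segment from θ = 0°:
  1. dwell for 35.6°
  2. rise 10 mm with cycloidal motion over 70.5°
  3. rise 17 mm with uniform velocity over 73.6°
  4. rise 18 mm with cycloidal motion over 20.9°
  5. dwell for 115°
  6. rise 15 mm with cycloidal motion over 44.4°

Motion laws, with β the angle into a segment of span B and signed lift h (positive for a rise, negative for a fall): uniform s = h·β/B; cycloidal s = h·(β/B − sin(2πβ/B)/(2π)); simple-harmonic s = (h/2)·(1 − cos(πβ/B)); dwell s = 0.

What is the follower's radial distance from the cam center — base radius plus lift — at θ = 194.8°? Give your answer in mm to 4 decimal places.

seg 1 [0°–35.6°] dwell: s stays 0.0000
seg 2 [35.6°–106.1°] cycloidal, h=10: full span → s += 10 → s = 10.0000
seg 3 [106.1°–179.7°] uniform, h=17: full span → s += 17 → s = 27.0000
seg 4 [179.7°–200.6°] cycloidal, h=18: θ=194.8° here. β=15.1, B=20.9. 18·(0.7225 − sin(2π·0.7225)/(2π)) = 15.8269 → s = 42.8269
radial distance = base radius + s = 33 + 42.8269 = 75.8269

75.8269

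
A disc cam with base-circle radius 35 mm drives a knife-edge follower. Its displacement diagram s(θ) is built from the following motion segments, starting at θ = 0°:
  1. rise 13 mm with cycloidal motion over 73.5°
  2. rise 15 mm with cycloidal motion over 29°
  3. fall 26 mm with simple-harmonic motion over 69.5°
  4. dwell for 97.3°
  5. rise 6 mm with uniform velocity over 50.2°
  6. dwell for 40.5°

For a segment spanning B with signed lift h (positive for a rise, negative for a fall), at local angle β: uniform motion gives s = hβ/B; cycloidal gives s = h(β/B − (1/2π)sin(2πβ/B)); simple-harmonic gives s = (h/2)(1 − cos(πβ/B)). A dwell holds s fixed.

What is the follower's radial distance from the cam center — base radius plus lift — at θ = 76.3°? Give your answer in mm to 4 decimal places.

seg 1 [0°–73.5°] cycloidal, h=13: full span → s += 13 → s = 13.0000
seg 2 [73.5°–102.5°] cycloidal, h=15: θ=76.3° here. β=2.8, B=29. 15·(0.0966 − sin(2π·0.0966)/(2π)) = 0.0872 → s = 13.0872
radial distance = base radius + s = 35 + 13.0872 = 48.0872

48.0872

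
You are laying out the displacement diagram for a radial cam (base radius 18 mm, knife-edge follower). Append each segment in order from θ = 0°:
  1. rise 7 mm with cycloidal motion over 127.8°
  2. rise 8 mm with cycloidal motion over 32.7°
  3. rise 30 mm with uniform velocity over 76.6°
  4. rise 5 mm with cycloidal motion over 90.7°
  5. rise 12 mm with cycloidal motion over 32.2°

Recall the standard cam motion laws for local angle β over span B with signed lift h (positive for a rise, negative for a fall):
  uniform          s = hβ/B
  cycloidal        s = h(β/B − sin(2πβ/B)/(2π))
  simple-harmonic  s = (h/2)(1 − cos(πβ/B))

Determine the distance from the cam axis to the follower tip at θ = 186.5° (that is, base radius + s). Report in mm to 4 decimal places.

seg 1 [0°–127.8°] cycloidal, h=7: full span → s += 7 → s = 7.0000
seg 2 [127.8°–160.5°] cycloidal, h=8: full span → s += 8 → s = 15.0000
seg 3 [160.5°–237.1°] uniform, h=30: θ=186.5° here. β=26, B=76.6. 30·26/76.6 = 10.1828 → s = 25.1828
radial distance = base radius + s = 18 + 25.1828 = 43.1828

43.1828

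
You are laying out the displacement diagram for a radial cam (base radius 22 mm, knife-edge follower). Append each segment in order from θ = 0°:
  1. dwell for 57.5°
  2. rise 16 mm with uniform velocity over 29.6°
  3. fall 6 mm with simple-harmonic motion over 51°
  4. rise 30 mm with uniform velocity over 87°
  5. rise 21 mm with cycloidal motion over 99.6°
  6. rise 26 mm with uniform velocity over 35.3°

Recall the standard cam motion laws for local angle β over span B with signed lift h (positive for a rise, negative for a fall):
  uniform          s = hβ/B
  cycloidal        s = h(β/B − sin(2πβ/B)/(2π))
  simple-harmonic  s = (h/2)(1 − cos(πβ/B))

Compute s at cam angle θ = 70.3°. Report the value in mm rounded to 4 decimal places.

seg 1 [0°–57.5°] dwell: s stays 0.0000
seg 2 [57.5°–87.1°] uniform, h=16: θ=70.3° here. β=12.8, B=29.6. 16·12.8/29.6 = 6.9189 → s = 6.9189

6.9189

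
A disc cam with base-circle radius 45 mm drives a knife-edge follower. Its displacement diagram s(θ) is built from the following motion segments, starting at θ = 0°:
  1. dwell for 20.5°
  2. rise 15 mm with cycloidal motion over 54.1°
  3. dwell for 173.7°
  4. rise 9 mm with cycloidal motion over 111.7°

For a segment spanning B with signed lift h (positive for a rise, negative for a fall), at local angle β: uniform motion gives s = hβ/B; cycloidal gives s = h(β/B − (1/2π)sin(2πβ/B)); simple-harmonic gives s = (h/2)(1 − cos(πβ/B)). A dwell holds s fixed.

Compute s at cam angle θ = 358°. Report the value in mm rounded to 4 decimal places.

seg 1 [0°–20.5°] dwell: s stays 0.0000
seg 2 [20.5°–74.6°] cycloidal, h=15: full span → s += 15 → s = 15.0000
seg 3 [74.6°–248.3°] dwell: s stays 15.0000
seg 4 [248.3°–360°] cycloidal, h=9: θ=358° here. β=109.7, B=111.7. 9·(0.9821 − sin(2π·0.9821)/(2π)) = 8.9997 → s = 23.9997

23.9997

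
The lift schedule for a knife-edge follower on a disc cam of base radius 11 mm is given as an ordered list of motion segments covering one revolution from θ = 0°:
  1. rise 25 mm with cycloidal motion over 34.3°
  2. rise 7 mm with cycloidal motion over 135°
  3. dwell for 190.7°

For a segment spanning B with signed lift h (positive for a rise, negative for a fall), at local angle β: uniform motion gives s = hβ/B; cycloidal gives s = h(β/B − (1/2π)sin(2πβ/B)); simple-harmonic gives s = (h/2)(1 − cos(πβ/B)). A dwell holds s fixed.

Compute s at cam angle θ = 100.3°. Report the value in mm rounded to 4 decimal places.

seg 1 [0°–34.3°] cycloidal, h=25: full span → s += 25 → s = 25.0000
seg 2 [34.3°–169.3°] cycloidal, h=7: θ=100.3° here. β=66, B=135. 7·(0.4889 − sin(2π·0.4889)/(2π)) = 3.3445 → s = 28.3445

28.3445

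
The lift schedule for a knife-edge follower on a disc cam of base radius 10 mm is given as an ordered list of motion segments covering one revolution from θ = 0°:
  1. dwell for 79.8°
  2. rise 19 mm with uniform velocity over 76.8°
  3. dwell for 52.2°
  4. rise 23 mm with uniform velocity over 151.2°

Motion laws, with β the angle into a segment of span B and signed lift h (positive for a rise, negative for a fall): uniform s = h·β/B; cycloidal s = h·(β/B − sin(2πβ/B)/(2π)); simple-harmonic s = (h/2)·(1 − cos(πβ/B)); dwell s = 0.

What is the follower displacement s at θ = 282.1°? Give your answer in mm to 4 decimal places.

seg 1 [0°–79.8°] dwell: s stays 0.0000
seg 2 [79.8°–156.6°] uniform, h=19: full span → s += 19 → s = 19.0000
seg 3 [156.6°–208.8°] dwell: s stays 19.0000
seg 4 [208.8°–360°] uniform, h=23: θ=282.1° here. β=73.3, B=151.2. 23·73.3/151.2 = 11.1501 → s = 30.1501

30.1501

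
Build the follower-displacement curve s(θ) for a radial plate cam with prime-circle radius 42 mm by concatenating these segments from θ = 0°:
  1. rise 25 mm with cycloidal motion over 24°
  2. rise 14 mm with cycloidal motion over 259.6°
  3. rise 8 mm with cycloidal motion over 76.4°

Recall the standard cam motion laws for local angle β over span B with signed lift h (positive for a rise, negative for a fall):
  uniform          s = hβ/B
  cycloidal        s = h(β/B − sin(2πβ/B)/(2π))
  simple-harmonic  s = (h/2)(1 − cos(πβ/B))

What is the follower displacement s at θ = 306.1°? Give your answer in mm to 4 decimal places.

seg 1 [0°–24°] cycloidal, h=25: full span → s += 25 → s = 25.0000
seg 2 [24°–283.6°] cycloidal, h=14: full span → s += 14 → s = 39.0000
seg 3 [283.6°–360°] cycloidal, h=8: θ=306.1° here. β=22.5, B=76.4. 8·(0.2945 − sin(2π·0.2945)/(2π)) = 1.1322 → s = 40.1322

40.1322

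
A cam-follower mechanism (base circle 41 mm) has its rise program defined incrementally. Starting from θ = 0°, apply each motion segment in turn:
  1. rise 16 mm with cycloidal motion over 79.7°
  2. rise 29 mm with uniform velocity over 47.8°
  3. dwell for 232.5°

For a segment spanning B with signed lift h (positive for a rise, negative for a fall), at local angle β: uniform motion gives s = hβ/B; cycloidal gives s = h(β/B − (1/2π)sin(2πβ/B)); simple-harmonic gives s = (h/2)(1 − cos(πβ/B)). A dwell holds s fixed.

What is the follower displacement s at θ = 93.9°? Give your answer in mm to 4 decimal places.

seg 1 [0°–79.7°] cycloidal, h=16: full span → s += 16 → s = 16.0000
seg 2 [79.7°–127.5°] uniform, h=29: θ=93.9° here. β=14.2, B=47.8. 29·14.2/47.8 = 8.6151 → s = 24.6151

24.6151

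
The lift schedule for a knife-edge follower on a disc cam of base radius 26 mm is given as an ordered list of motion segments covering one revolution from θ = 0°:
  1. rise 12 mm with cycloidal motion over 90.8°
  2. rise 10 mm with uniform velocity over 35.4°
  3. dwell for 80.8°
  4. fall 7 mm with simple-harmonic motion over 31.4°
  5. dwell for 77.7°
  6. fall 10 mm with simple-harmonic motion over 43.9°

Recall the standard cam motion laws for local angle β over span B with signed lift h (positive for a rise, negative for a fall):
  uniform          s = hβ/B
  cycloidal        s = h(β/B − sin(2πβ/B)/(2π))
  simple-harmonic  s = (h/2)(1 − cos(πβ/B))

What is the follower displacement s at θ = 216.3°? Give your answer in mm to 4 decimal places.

seg 1 [0°–90.8°] cycloidal, h=12: full span → s += 12 → s = 12.0000
seg 2 [90.8°–126.2°] uniform, h=10: full span → s += 10 → s = 22.0000
seg 3 [126.2°–207°] dwell: s stays 22.0000
seg 4 [207°–238.4°] simple-harmonic, h=-7: θ=216.3° here. β=9.3, B=31.4. -7/2·(1 − cos(π·0.2962)) = -1.4089 → s = 20.5911

20.5911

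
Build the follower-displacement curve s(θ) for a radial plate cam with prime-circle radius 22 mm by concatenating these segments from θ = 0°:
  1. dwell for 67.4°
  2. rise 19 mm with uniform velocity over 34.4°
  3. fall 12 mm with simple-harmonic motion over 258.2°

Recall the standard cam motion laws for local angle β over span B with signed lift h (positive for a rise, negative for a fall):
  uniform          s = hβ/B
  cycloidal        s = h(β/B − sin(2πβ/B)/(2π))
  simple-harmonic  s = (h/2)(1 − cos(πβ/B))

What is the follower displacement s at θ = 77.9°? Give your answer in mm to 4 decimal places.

seg 1 [0°–67.4°] dwell: s stays 0.0000
seg 2 [67.4°–101.8°] uniform, h=19: θ=77.9° here. β=10.5, B=34.4. 19·10.5/34.4 = 5.7994 → s = 5.7994

5.7994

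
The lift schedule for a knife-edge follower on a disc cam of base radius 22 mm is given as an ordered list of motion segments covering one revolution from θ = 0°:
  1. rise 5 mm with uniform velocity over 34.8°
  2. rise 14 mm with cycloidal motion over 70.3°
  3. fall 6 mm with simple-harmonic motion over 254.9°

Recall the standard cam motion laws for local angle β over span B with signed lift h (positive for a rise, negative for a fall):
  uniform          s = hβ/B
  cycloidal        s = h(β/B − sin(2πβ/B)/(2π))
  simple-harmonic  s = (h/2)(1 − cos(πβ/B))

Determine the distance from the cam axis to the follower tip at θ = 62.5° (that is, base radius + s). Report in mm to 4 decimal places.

seg 1 [0°–34.8°] uniform, h=5: full span → s += 5 → s = 5.0000
seg 2 [34.8°–105.1°] cycloidal, h=14: θ=62.5° here. β=27.7, B=70.3. 14·(0.3940 − sin(2π·0.3940)/(2π)) = 4.1399 → s = 9.1399
radial distance = base radius + s = 22 + 9.1399 = 31.1399

31.1399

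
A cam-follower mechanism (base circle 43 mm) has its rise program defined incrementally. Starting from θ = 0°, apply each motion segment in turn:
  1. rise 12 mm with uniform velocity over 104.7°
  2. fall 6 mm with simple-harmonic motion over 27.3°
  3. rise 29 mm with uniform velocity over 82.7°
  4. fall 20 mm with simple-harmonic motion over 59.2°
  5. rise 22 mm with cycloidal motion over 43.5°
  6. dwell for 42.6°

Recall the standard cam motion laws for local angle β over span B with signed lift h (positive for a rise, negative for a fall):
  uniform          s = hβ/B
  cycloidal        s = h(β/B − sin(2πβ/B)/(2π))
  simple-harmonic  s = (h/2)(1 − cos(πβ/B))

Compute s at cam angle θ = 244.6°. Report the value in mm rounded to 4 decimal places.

seg 1 [0°–104.7°] uniform, h=12: full span → s += 12 → s = 12.0000
seg 2 [104.7°–132°] simple-harmonic, h=-6: full span → s += -6 → s = 6.0000
seg 3 [132°–214.7°] uniform, h=29: full span → s += 29 → s = 35.0000
seg 4 [214.7°–273.9°] simple-harmonic, h=-20: θ=244.6° here. β=29.9, B=59.2. -20/2·(1 − cos(π·0.5051)) = -10.1592 → s = 24.8408

24.8408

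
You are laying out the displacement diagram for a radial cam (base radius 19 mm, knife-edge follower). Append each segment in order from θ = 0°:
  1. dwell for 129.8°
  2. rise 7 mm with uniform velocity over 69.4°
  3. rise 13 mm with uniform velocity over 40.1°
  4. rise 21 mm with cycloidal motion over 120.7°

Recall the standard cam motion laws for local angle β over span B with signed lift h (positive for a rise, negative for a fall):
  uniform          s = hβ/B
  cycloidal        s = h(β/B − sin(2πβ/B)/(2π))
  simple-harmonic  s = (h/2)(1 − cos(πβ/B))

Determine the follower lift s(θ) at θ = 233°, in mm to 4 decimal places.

seg 1 [0°–129.8°] dwell: s stays 0.0000
seg 2 [129.8°–199.2°] uniform, h=7: full span → s += 7 → s = 7.0000
seg 3 [199.2°–239.3°] uniform, h=13: θ=233° here. β=33.8, B=40.1. 13·33.8/40.1 = 10.9576 → s = 17.9576

17.9576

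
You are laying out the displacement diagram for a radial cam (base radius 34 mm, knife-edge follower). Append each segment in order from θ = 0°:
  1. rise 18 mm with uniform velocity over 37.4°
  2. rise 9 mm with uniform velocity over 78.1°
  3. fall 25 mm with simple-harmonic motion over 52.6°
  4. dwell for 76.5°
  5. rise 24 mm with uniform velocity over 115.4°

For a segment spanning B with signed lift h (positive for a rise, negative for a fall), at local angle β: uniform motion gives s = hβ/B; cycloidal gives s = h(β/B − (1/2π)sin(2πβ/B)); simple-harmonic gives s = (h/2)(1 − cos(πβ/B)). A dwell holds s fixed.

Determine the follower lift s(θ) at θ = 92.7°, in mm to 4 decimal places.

seg 1 [0°–37.4°] uniform, h=18: full span → s += 18 → s = 18.0000
seg 2 [37.4°–115.5°] uniform, h=9: θ=92.7° here. β=55.3, B=78.1. 9·55.3/78.1 = 6.3726 → s = 24.3726

24.3726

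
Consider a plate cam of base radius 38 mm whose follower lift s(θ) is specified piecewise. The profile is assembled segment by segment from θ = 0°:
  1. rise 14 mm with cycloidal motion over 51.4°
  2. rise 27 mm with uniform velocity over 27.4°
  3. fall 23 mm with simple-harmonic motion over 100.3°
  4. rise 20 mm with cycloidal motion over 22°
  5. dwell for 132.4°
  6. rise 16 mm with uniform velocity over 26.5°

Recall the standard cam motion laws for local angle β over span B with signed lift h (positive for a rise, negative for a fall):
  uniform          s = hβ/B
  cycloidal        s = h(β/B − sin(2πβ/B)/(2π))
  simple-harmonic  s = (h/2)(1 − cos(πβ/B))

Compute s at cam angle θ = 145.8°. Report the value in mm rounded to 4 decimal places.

seg 1 [0°–51.4°] cycloidal, h=14: full span → s += 14 → s = 14.0000
seg 2 [51.4°–78.8°] uniform, h=27: full span → s += 27 → s = 41.0000
seg 3 [78.8°–179.1°] simple-harmonic, h=-23: θ=145.8° here. β=67, B=100.3. -23/2·(1 − cos(π·0.6680)) = -17.2915 → s = 23.7085

23.7085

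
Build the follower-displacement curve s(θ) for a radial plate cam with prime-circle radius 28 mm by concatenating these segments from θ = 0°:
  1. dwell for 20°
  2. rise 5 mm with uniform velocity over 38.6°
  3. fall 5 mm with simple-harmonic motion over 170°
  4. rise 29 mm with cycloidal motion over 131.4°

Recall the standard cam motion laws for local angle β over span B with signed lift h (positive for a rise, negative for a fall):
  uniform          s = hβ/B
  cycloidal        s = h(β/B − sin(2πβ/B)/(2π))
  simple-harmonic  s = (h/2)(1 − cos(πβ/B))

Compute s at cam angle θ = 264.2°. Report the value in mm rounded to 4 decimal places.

seg 1 [0°–20°] dwell: s stays 0.0000
seg 2 [20°–58.6°] uniform, h=5: full span → s += 5 → s = 5.0000
seg 3 [58.6°–228.6°] simple-harmonic, h=-5: full span → s += -5 → s = 0.0000
seg 4 [228.6°–360°] cycloidal, h=29: θ=264.2° here. β=35.6, B=131.4. 29·(0.2709 − sin(2π·0.2709)/(2π)) = 3.2813 → s = 3.2813

3.2813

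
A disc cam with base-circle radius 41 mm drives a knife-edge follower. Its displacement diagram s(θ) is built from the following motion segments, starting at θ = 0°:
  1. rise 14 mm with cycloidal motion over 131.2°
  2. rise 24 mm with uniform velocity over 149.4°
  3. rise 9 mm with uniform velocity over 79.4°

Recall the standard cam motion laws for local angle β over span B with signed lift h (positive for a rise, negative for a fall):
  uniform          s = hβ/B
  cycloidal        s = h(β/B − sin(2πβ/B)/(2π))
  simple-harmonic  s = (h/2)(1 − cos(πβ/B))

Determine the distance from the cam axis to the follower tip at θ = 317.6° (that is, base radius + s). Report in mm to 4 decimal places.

seg 1 [0°–131.2°] cycloidal, h=14: full span → s += 14 → s = 14.0000
seg 2 [131.2°–280.6°] uniform, h=24: full span → s += 24 → s = 38.0000
seg 3 [280.6°–360°] uniform, h=9: θ=317.6° here. β=37, B=79.4. 9·37/79.4 = 4.1940 → s = 42.1940
radial distance = base radius + s = 41 + 42.1940 = 83.1940

83.1940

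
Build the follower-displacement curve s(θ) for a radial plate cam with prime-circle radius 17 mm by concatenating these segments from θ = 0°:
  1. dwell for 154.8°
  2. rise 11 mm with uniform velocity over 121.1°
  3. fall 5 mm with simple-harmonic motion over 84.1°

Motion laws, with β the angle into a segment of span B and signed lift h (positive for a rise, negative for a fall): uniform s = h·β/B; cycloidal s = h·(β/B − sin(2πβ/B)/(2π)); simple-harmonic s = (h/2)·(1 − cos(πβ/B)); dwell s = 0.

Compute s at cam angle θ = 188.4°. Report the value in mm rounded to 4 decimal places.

seg 1 [0°–154.8°] dwell: s stays 0.0000
seg 2 [154.8°–275.9°] uniform, h=11: θ=188.4° here. β=33.6, B=121.1. 11·33.6/121.1 = 3.0520 → s = 3.0520

3.0520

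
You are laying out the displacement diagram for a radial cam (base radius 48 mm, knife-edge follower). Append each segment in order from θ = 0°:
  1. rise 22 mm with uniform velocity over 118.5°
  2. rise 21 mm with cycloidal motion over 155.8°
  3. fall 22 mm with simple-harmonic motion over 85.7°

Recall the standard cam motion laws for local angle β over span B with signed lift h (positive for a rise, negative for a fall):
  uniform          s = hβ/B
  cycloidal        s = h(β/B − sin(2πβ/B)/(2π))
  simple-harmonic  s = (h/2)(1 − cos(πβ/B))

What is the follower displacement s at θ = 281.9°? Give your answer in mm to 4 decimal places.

seg 1 [0°–118.5°] uniform, h=22: full span → s += 22 → s = 22.0000
seg 2 [118.5°–274.3°] cycloidal, h=21: full span → s += 21 → s = 43.0000
seg 3 [274.3°–360°] simple-harmonic, h=-22: θ=281.9° here. β=7.6, B=85.7. -22/2·(1 − cos(π·0.0887)) = -0.4241 → s = 42.5759

42.5759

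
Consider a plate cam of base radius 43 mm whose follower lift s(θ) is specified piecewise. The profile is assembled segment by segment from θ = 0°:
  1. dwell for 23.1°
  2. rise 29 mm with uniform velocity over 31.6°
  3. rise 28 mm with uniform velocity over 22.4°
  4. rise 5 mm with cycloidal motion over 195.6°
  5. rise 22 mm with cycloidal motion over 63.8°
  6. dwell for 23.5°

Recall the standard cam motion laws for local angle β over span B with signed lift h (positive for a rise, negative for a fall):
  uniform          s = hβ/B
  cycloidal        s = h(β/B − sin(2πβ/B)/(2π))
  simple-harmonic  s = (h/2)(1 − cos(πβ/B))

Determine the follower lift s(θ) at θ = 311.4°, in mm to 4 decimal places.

seg 1 [0°–23.1°] dwell: s stays 0.0000
seg 2 [23.1°–54.7°] uniform, h=29: full span → s += 29 → s = 29.0000
seg 3 [54.7°–77.1°] uniform, h=28: full span → s += 28 → s = 57.0000
seg 4 [77.1°–272.7°] cycloidal, h=5: full span → s += 5 → s = 62.0000
seg 5 [272.7°–336.5°] cycloidal, h=22: θ=311.4° here. β=38.7, B=63.8. 22·(0.6066 − sin(2π·0.6066)/(2π)) = 15.5183 → s = 77.5183

77.5183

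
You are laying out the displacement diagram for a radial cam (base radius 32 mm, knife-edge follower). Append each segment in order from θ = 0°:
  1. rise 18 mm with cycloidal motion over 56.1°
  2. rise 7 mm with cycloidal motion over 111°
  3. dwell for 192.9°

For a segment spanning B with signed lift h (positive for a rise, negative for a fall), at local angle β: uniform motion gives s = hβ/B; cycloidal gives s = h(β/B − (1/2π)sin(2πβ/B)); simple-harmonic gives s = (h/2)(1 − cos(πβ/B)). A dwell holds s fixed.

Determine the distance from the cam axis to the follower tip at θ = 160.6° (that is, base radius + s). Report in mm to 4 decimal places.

seg 1 [0°–56.1°] cycloidal, h=18: full span → s += 18 → s = 18.0000
seg 2 [56.1°–167.1°] cycloidal, h=7: θ=160.6° here. β=104.5, B=111. 7·(0.9414 − sin(2π·0.9414)/(2π)) = 6.9908 → s = 24.9908
radial distance = base radius + s = 32 + 24.9908 = 56.9908

56.9908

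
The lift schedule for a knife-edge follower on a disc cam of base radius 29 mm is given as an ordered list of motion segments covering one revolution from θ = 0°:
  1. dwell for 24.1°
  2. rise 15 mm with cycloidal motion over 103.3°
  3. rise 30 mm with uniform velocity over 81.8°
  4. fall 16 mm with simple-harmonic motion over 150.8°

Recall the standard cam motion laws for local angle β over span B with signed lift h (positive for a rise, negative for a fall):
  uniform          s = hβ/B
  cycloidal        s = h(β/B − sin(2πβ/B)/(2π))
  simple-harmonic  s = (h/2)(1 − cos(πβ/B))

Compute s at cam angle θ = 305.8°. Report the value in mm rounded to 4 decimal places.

seg 1 [0°–24.1°] dwell: s stays 0.0000
seg 2 [24.1°–127.4°] cycloidal, h=15: full span → s += 15 → s = 15.0000
seg 3 [127.4°–209.2°] uniform, h=30: full span → s += 30 → s = 45.0000
seg 4 [209.2°–360°] simple-harmonic, h=-16: θ=305.8° here. β=96.6, B=150.8. -16/2·(1 − cos(π·0.6406)) = -11.4195 → s = 33.5805

33.5805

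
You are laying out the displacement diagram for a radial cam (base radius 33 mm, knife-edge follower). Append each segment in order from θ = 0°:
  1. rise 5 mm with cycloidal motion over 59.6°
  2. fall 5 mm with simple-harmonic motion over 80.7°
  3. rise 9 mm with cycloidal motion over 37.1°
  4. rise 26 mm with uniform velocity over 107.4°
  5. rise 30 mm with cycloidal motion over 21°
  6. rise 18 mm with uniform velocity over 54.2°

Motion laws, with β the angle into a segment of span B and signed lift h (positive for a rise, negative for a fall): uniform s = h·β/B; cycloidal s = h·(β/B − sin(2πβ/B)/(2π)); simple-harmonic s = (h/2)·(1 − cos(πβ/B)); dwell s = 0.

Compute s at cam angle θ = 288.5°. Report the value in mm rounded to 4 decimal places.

seg 1 [0°–59.6°] cycloidal, h=5: full span → s += 5 → s = 5.0000
seg 2 [59.6°–140.3°] simple-harmonic, h=-5: full span → s += -5 → s = 0.0000
seg 3 [140.3°–177.4°] cycloidal, h=9: full span → s += 9 → s = 9.0000
seg 4 [177.4°–284.8°] uniform, h=26: full span → s += 26 → s = 35.0000
seg 5 [284.8°–305.8°] cycloidal, h=30: θ=288.5° here. β=3.7, B=21. 30·(0.1762 − sin(2π·0.1762)/(2π)) = 1.0154 → s = 36.0154

36.0154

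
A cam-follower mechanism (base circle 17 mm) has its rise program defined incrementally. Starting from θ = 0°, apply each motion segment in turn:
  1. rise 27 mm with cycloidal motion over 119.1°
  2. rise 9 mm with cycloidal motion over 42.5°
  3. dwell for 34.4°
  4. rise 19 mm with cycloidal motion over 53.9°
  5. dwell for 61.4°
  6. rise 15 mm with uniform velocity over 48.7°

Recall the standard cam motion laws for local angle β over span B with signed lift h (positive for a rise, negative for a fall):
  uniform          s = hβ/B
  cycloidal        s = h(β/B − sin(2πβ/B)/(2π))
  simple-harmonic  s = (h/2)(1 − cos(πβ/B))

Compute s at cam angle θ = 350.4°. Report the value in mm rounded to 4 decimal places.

seg 1 [0°–119.1°] cycloidal, h=27: full span → s += 27 → s = 27.0000
seg 2 [119.1°–161.6°] cycloidal, h=9: full span → s += 9 → s = 36.0000
seg 3 [161.6°–196°] dwell: s stays 36.0000
seg 4 [196°–249.9°] cycloidal, h=19: full span → s += 19 → s = 55.0000
seg 5 [249.9°–311.3°] dwell: s stays 55.0000
seg 6 [311.3°–360°] uniform, h=15: θ=350.4° here. β=39.1, B=48.7. 15·39.1/48.7 = 12.0431 → s = 67.0431

67.0431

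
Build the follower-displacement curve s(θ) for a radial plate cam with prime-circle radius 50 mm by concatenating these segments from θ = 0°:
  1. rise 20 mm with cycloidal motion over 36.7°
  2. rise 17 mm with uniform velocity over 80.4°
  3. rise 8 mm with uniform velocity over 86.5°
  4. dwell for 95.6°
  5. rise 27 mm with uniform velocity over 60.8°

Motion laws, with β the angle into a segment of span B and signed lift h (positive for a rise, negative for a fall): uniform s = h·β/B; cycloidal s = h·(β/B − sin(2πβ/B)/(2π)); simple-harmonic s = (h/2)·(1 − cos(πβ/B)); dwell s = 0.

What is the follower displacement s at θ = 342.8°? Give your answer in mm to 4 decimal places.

seg 1 [0°–36.7°] cycloidal, h=20: full span → s += 20 → s = 20.0000
seg 2 [36.7°–117.1°] uniform, h=17: full span → s += 17 → s = 37.0000
seg 3 [117.1°–203.6°] uniform, h=8: full span → s += 8 → s = 45.0000
seg 4 [203.6°–299.2°] dwell: s stays 45.0000
seg 5 [299.2°–360°] uniform, h=27: θ=342.8° here. β=43.6, B=60.8. 27·43.6/60.8 = 19.3618 → s = 64.3618

64.3618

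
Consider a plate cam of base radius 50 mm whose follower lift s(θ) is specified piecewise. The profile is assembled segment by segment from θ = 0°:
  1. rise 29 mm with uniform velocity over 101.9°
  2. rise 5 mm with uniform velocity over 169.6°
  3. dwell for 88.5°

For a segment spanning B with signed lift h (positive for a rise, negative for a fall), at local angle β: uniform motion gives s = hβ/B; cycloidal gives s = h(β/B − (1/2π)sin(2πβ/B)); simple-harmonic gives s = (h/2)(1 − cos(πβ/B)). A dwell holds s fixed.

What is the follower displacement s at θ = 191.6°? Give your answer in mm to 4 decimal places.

seg 1 [0°–101.9°] uniform, h=29: full span → s += 29 → s = 29.0000
seg 2 [101.9°–271.5°] uniform, h=5: θ=191.6° here. β=89.7, B=169.6. 5·89.7/169.6 = 2.6445 → s = 31.6445

31.6445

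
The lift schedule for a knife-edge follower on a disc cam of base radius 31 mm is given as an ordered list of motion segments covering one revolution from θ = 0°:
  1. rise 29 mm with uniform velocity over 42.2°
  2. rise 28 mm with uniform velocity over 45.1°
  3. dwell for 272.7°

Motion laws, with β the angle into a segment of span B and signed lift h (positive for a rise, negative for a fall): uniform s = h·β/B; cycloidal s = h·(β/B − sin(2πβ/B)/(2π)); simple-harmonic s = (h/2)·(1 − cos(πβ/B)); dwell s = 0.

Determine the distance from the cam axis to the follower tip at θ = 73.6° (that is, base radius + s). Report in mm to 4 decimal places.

seg 1 [0°–42.2°] uniform, h=29: full span → s += 29 → s = 29.0000
seg 2 [42.2°–87.3°] uniform, h=28: θ=73.6° here. β=31.4, B=45.1. 28·31.4/45.1 = 19.4945 → s = 48.4945
radial distance = base radius + s = 31 + 48.4945 = 79.4945

79.4945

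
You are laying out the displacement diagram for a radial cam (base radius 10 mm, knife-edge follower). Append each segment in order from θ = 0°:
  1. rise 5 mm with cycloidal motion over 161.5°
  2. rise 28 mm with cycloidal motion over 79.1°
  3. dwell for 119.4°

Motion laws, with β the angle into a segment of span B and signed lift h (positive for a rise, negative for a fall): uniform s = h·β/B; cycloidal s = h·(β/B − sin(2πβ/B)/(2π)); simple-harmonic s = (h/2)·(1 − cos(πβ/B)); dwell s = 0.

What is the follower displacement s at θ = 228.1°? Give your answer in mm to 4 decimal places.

seg 1 [0°–161.5°] cycloidal, h=5: full span → s += 5 → s = 5.0000
seg 2 [161.5°–240.6°] cycloidal, h=28: θ=228.1° here. β=66.6, B=79.1. 28·(0.8420 − sin(2π·0.8420)/(2π)) = 27.3080 → s = 32.3080

32.3080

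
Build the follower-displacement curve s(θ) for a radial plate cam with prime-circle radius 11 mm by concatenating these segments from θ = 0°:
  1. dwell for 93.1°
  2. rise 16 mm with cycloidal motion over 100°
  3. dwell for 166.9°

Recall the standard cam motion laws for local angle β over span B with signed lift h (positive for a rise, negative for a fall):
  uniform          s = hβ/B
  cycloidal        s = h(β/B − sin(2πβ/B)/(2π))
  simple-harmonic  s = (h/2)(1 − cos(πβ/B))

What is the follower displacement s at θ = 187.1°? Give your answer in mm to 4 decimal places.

seg 1 [0°–93.1°] dwell: s stays 0.0000
seg 2 [93.1°–193.1°] cycloidal, h=16: θ=187.1° here. β=94, B=100. 16·(0.9400 − sin(2π·0.9400)/(2π)) = 15.9774 → s = 15.9774

15.9774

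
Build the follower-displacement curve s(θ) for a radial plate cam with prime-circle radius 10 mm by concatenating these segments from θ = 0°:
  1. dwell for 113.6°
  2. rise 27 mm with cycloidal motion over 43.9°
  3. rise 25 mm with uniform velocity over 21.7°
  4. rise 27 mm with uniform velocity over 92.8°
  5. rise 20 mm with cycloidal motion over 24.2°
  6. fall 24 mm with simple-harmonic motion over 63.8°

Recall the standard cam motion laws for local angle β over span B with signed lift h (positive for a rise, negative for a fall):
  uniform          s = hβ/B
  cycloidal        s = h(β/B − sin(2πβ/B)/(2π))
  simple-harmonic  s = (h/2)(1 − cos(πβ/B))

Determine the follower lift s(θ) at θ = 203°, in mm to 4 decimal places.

seg 1 [0°–113.6°] dwell: s stays 0.0000
seg 2 [113.6°–157.5°] cycloidal, h=27: full span → s += 27 → s = 27.0000
seg 3 [157.5°–179.2°] uniform, h=25: full span → s += 25 → s = 52.0000
seg 4 [179.2°–272°] uniform, h=27: θ=203° here. β=23.8, B=92.8. 27·23.8/92.8 = 6.9246 → s = 58.9246

58.9246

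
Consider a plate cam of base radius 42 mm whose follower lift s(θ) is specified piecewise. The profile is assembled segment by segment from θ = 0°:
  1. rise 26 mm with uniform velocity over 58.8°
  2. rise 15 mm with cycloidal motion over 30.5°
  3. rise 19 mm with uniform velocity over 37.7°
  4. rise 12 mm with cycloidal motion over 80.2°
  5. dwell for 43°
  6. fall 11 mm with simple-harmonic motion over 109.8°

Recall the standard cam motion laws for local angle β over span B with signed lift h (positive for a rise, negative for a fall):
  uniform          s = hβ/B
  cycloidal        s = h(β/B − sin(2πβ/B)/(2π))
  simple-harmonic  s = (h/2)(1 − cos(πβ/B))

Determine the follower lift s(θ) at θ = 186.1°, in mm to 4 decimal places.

seg 1 [0°–58.8°] uniform, h=26: full span → s += 26 → s = 26.0000
seg 2 [58.8°–89.3°] cycloidal, h=15: full span → s += 15 → s = 41.0000
seg 3 [89.3°–127°] uniform, h=19: full span → s += 19 → s = 60.0000
seg 4 [127°–207.2°] cycloidal, h=12: θ=186.1° here. β=59.1, B=80.2. 12·(0.7369 − sin(2π·0.7369)/(2π)) = 10.7463 → s = 70.7463

70.7463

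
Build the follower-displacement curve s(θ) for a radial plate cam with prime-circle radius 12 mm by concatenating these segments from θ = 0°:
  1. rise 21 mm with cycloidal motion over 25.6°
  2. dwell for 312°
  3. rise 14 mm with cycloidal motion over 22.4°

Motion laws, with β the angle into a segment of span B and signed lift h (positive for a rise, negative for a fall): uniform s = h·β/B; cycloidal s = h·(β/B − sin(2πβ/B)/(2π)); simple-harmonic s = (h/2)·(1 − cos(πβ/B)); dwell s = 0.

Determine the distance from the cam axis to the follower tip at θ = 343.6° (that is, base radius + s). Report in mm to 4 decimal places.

seg 1 [0°–25.6°] cycloidal, h=21: full span → s += 21 → s = 21.0000
seg 2 [25.6°–337.6°] dwell: s stays 21.0000
seg 3 [337.6°–360°] cycloidal, h=14: θ=343.6° here. β=6, B=22.4. 14·(0.2679 − sin(2π·0.2679)/(2π)) = 1.5358 → s = 22.5358
radial distance = base radius + s = 12 + 22.5358 = 34.5358

34.5358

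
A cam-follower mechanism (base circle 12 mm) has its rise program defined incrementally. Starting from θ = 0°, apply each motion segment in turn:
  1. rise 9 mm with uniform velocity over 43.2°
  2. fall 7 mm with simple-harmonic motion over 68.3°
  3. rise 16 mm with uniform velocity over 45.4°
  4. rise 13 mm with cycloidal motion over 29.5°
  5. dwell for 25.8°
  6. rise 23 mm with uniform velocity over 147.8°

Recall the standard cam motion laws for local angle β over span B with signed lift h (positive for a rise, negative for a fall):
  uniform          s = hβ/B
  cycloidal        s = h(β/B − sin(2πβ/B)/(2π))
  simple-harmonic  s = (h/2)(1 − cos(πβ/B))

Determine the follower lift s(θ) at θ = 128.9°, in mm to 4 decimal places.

seg 1 [0°–43.2°] uniform, h=9: full span → s += 9 → s = 9.0000
seg 2 [43.2°–111.5°] simple-harmonic, h=-7: full span → s += -7 → s = 2.0000
seg 3 [111.5°–156.9°] uniform, h=16: θ=128.9° here. β=17.4, B=45.4. 16·17.4/45.4 = 6.1322 → s = 8.1322

8.1322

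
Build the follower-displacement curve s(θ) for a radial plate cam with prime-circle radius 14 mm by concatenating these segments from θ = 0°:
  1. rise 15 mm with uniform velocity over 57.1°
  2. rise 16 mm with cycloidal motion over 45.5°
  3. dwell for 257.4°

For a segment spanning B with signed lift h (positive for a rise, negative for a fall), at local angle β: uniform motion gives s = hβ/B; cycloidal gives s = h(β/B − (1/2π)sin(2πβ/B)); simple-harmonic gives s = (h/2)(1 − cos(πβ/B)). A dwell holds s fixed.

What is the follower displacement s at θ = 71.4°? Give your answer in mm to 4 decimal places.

seg 1 [0°–57.1°] uniform, h=15: full span → s += 15 → s = 15.0000
seg 2 [57.1°–102.6°] cycloidal, h=16: θ=71.4° here. β=14.3, B=45.5. 16·(0.3143 − sin(2π·0.3143)/(2π)) = 2.6870 → s = 17.6870

17.6870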